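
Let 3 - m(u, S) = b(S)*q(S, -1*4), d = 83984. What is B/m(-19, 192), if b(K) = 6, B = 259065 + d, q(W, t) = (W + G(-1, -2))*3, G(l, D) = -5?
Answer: -343049/3363 ≈ -102.01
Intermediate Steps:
q(W, t) = -15 + 3*W (q(W, t) = (W - 5)*3 = (-5 + W)*3 = -15 + 3*W)
B = 343049 (B = 259065 + 83984 = 343049)
m(u, S) = 93 - 18*S (m(u, S) = 3 - 6*(-15 + 3*S) = 3 - (-90 + 18*S) = 3 + (90 - 18*S) = 93 - 18*S)
B/m(-19, 192) = 343049/(93 - 18*192) = 343049/(93 - 3456) = 343049/(-3363) = 343049*(-1/3363) = -343049/3363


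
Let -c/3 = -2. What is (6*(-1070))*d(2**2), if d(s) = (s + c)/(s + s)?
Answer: -8025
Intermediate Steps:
c = 6 (c = -3*(-2) = 6)
d(s) = (6 + s)/(2*s) (d(s) = (s + 6)/(s + s) = (6 + s)/((2*s)) = (6 + s)*(1/(2*s)) = (6 + s)/(2*s))
(6*(-1070))*d(2**2) = (6*(-1070))*((6 + 2**2)/(2*(2**2))) = -3210*(6 + 4)/4 = -3210*10/4 = -6420*5/4 = -8025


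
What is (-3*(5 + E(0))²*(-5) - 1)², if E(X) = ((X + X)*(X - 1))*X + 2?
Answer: 538756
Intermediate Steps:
E(X) = 2 + 2*X²*(-1 + X) (E(X) = ((2*X)*(-1 + X))*X + 2 = (2*X*(-1 + X))*X + 2 = 2*X²*(-1 + X) + 2 = 2 + 2*X²*(-1 + X))
(-3*(5 + E(0))²*(-5) - 1)² = (-3*(5 + (2 - 2*0² + 2*0³))²*(-5) - 1)² = (-3*(5 + (2 - 2*0 + 2*0))²*(-5) - 1)² = (-3*(5 + (2 + 0 + 0))²*(-5) - 1)² = (-3*(5 + 2)²*(-5) - 1)² = (-3*7²*(-5) - 1)² = (-3*49*(-5) - 1)² = (-147*(-5) - 1)² = (735 - 1)² = 734² = 538756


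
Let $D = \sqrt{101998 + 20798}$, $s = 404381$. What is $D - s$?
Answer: $-404381 + 18 \sqrt{379} \approx -4.0403 \cdot 10^{5}$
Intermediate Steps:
$D = 18 \sqrt{379}$ ($D = \sqrt{122796} = 18 \sqrt{379} \approx 350.42$)
$D - s = 18 \sqrt{379} - 404381 = -404381 + 18 \sqrt{379}$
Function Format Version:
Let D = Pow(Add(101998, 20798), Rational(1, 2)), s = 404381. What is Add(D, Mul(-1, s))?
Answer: Add(-404381, Mul(18, Pow(379, Rational(1, 2)))) ≈ -4.0403e+5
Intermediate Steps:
D = Mul(18, Pow(379, Rational(1, 2))) (D = Pow(122796, Rational(1, 2)) = Mul(18, Pow(379, Rational(1, 2))) ≈ 350.42)
Add(D, Mul(-1, s)) = Add(Mul(18, Pow(379, Rational(1, 2))), Mul(-1, 404381)) = Add(Mul(18, Pow(379, Rational(1, 2))), -404381) = Add(-404381, Mul(18, Pow(379, Rational(1, 2))))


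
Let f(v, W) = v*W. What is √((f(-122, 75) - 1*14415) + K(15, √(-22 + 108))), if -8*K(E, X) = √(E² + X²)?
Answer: √(-377040 - 2*√311)/4 ≈ 153.52*I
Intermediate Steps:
f(v, W) = W*v
K(E, X) = -√(E² + X²)/8
√((f(-122, 75) - 1*14415) + K(15, √(-22 + 108))) = √((75*(-122) - 1*14415) - √(15² + (√(-22 + 108))²)/8) = √((-9150 - 14415) - √(225 + (√86)²)/8) = √(-23565 - √(225 + 86)/8) = √(-23565 - √311/8)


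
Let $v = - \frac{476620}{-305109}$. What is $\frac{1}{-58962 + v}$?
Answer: $- \frac{305109}{17989360238} \approx -1.6961 \cdot 10^{-5}$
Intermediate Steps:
$v = \frac{476620}{305109}$ ($v = \left(-476620\right) \left(- \frac{1}{305109}\right) = \frac{476620}{305109} \approx 1.5621$)
$\frac{1}{-58962 + v} = \frac{1}{-58962 + \frac{476620}{305109}} = \frac{1}{- \frac{17989360238}{305109}} = - \frac{305109}{17989360238}$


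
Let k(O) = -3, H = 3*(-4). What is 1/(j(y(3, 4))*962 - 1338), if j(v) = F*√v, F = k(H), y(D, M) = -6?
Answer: I/(6*(-223*I + 481*√6)) ≈ -2.5848e-5 + 0.00013657*I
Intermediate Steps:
H = -12
F = -3
j(v) = -3*√v
1/(j(y(3, 4))*962 - 1338) = 1/(-3*I*√6*962 - 1338) = 1/(-2886*I*√6 - 1338) = 1/(-1338 - 2886*I*√6)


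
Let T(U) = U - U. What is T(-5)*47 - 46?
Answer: -46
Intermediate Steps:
T(U) = 0
T(-5)*47 - 46 = 0*47 - 46 = 0 - 46 = -46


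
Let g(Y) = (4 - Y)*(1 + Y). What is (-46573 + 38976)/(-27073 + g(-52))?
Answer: 7597/29929 ≈ 0.25383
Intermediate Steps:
g(Y) = (1 + Y)*(4 - Y)
(-46573 + 38976)/(-27073 + g(-52)) = (-46573 + 38976)/(-27073 + (4 - 1*(-52)² + 3*(-52))) = -7597/(-27073 + (4 - 1*2704 - 156)) = -7597/(-27073 + (4 - 2704 - 156)) = -7597/(-27073 - 2856) = -7597/(-29929) = -7597*(-1/29929) = 7597/29929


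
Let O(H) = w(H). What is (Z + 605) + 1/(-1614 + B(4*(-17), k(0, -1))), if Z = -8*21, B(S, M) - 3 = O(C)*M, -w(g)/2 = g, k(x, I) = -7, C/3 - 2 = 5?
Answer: 575528/1317 ≈ 437.00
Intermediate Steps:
C = 21 (C = 6 + 3*5 = 6 + 15 = 21)
w(g) = -2*g
O(H) = -2*H
B(S, M) = 3 - 42*M (B(S, M) = 3 + (-2*21)*M = 3 - 42*M)
Z = -168
(Z + 605) + 1/(-1614 + B(4*(-17), k(0, -1))) = (-168 + 605) + 1/(-1614 + (3 - 42*(-7))) = 437 + 1/(-1614 + (3 + 294)) = 437 + 1/(-1614 + 297) = 437 + 1/(-1317) = 437 - 1/1317 = 575528/1317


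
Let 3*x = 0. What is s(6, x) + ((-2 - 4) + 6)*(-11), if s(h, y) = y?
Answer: 0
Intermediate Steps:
x = 0 (x = (1/3)*0 = 0)
s(6, x) + ((-2 - 4) + 6)*(-11) = 0 + ((-2 - 4) + 6)*(-11) = 0 + (-6 + 6)*(-11) = 0 + 0*(-11) = 0 + 0 = 0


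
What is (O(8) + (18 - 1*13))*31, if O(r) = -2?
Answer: 93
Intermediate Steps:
(O(8) + (18 - 1*13))*31 = (-2 + (18 - 1*13))*31 = (-2 + (18 - 13))*31 = (-2 + 5)*31 = 3*31 = 93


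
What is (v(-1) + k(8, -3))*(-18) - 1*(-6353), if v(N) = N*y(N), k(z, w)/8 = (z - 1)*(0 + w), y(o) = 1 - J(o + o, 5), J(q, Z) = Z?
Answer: 9305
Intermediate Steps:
y(o) = -4 (y(o) = 1 - 1*5 = 1 - 5 = -4)
k(z, w) = 8*w*(-1 + z) (k(z, w) = 8*((z - 1)*(0 + w)) = 8*((-1 + z)*w) = 8*(w*(-1 + z)) = 8*w*(-1 + z))
v(N) = -4*N (v(N) = N*(-4) = -4*N)
(v(-1) + k(8, -3))*(-18) - 1*(-6353) = (-4*(-1) + 8*(-3)*(-1 + 8))*(-18) - 1*(-6353) = (4 + 8*(-3)*7)*(-18) + 6353 = (4 - 168)*(-18) + 6353 = -164*(-18) + 6353 = 2952 + 6353 = 9305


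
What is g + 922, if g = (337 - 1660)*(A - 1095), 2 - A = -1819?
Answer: -959576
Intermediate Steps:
A = 1821 (A = 2 - 1*(-1819) = 2 + 1819 = 1821)
g = -960498 (g = (337 - 1660)*(1821 - 1095) = -1323*726 = -960498)
g + 922 = -960498 + 922 = -959576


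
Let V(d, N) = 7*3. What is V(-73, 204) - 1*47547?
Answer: -47526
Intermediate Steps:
V(d, N) = 21
V(-73, 204) - 1*47547 = 21 - 1*47547 = 21 - 47547 = -47526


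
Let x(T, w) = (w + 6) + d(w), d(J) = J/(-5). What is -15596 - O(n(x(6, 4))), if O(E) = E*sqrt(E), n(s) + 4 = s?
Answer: -15596 - 26*sqrt(130)/25 ≈ -15608.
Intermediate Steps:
d(J) = -J/5 (d(J) = J*(-1/5) = -J/5)
x(T, w) = 6 + 4*w/5 (x(T, w) = (w + 6) - w/5 = (6 + w) - w/5 = 6 + 4*w/5)
n(s) = -4 + s
O(E) = E**(3/2)
-15596 - O(n(x(6, 4))) = -15596 - (-4 + (6 + (4/5)*4))**(3/2) = -15596 - (-4 + (6 + 16/5))**(3/2) = -15596 - (-4 + 46/5)**(3/2) = -15596 - (26/5)**(3/2) = -15596 - 26*sqrt(130)/25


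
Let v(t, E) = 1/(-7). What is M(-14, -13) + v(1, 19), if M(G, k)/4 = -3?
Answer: -85/7 ≈ -12.143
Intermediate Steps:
v(t, E) = -1/7
M(G, k) = -12 (M(G, k) = 4*(-3) = -12)
M(-14, -13) + v(1, 19) = -12 - 1/7 = -85/7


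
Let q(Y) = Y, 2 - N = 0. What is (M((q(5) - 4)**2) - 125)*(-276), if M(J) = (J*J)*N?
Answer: 33948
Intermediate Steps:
N = 2 (N = 2 - 1*0 = 2 + 0 = 2)
M(J) = 2*J**2 (M(J) = (J*J)*2 = J**2*2 = 2*J**2)
(M((q(5) - 4)**2) - 125)*(-276) = (2*((5 - 4)**2)**2 - 125)*(-276) = (2*(1**2)**2 - 125)*(-276) = (2*1**2 - 125)*(-276) = (2*1 - 125)*(-276) = (2 - 125)*(-276) = -123*(-276) = 33948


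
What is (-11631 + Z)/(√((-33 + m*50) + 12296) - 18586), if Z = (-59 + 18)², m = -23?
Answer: 184930700/345428283 + 9950*√11113/345428283 ≈ 0.53840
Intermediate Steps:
Z = 1681 (Z = (-41)² = 1681)
(-11631 + Z)/(√((-33 + m*50) + 12296) - 18586) = (-11631 + 1681)/(√((-33 - 23*50) + 12296) - 18586) = -9950/(√((-33 - 1150) + 12296) - 18586) = -9950/(√(-1183 + 12296) - 18586) = -9950/(√11113 - 18586) = -9950/(-18586 + √11113)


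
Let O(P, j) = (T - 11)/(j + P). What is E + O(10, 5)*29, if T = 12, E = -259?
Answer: -3856/15 ≈ -257.07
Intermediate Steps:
O(P, j) = 1/(P + j) (O(P, j) = (12 - 11)/(j + P) = 1/(P + j))
E + O(10, 5)*29 = -259 + 29/(10 + 5) = -259 + 29/15 = -3856/15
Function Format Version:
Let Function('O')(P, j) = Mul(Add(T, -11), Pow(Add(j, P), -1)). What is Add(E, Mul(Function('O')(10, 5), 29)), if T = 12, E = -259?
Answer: Rational(-3856, 15) ≈ -257.07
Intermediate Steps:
Function('O')(P, j) = Pow(Add(P, j), -1) (Function('O')(P, j) = Mul(Add(12, -11), Pow(Add(j, P), -1)) = Mul(1, Pow(Add(P, j), -1)) = Pow(Add(P, j), -1))
Add(E, Mul(Function('O')(10, 5), 29)) = Add(-259, Mul(Pow(Add(10, 5), -1), 29)) = Add(-259, Mul(Pow(15, -1), 29)) = Add(-259, Mul(Rational(1, 15), 29)) = Add(-259, Rational(29, 15)) = Rational(-3856, 15)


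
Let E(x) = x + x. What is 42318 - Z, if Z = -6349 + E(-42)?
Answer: 48751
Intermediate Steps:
E(x) = 2*x
Z = -6433 (Z = -6349 + 2*(-42) = -6349 - 84 = -6433)
42318 - Z = 42318 - 1*(-6433) = 42318 + 6433 = 48751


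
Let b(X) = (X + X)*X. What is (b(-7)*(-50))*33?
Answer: -161700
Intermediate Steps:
b(X) = 2*X² (b(X) = (2*X)*X = 2*X²)
(b(-7)*(-50))*33 = ((2*(-7)²)*(-50))*33 = ((2*49)*(-50))*33 = (98*(-50))*33 = -4900*33 = -161700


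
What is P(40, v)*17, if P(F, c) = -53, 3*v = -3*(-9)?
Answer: -901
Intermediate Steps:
v = 9 (v = (-3*(-9))/3 = (⅓)*27 = 9)
P(40, v)*17 = -53*17 = -901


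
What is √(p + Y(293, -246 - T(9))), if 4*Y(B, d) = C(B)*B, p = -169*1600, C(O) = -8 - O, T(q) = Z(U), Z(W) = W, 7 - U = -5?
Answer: 3*I*√129977/2 ≈ 540.79*I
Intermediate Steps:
U = 12 (U = 7 - 1*(-5) = 7 + 5 = 12)
T(q) = 12
p = -270400
Y(B, d) = B*(-8 - B)/4 (Y(B, d) = ((-8 - B)*B)/4 = (B*(-8 - B))/4 = B*(-8 - B)/4)
√(p + Y(293, -246 - T(9))) = √(-270400 - ¼*293*(8 + 293)) = √(-270400 - ¼*293*301) = √(-270400 - 88193/4) = √(-1169793/4) = 3*I*√129977/2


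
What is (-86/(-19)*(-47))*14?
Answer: -56588/19 ≈ -2978.3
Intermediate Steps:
(-86/(-19)*(-47))*14 = (-86*(-1/19)*(-47))*14 = ((86/19)*(-47))*14 = -4042/19*14 = -56588/19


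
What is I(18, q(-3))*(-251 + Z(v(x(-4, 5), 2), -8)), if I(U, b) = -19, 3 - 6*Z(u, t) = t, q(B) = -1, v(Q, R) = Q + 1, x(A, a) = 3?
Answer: 28405/6 ≈ 4734.2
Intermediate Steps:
v(Q, R) = 1 + Q
Z(u, t) = 1/2 - t/6
I(18, q(-3))*(-251 + Z(v(x(-4, 5), 2), -8)) = -19*(-251 + (1/2 - 1/6*(-8))) = -19*(-251 + (1/2 + 4/3)) = -19*(-251 + 11/6) = -19*(-1495/6) = 28405/6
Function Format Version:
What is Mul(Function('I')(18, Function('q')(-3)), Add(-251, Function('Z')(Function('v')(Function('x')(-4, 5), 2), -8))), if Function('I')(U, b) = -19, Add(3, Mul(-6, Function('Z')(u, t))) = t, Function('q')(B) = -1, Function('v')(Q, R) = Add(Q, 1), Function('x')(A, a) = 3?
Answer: Rational(28405, 6) ≈ 4734.2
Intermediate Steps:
Function('v')(Q, R) = Add(1, Q)
Function('Z')(u, t) = Add(Rational(1, 2), Mul(Rational(-1, 6), t))
Mul(Function('I')(18, Function('q')(-3)), Add(-251, Function('Z')(Function('v')(Function('x')(-4, 5), 2), -8))) = Mul(-19, Add(-251, Add(Rational(1, 2), Mul(Rational(-1, 6), -8)))) = Mul(-19, Add(-251, Add(Rational(1, 2), Rational(4, 3)))) = Mul(-19, Add(-251, Rational(11, 6))) = Mul(-19, Rational(-1495, 6)) = Rational(28405, 6)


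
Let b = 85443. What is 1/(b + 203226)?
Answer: 1/288669 ≈ 3.4642e-6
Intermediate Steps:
1/(b + 203226) = 1/(85443 + 203226) = 1/288669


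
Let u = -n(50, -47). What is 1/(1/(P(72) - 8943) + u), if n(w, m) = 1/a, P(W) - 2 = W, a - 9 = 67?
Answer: -674044/8945 ≈ -75.354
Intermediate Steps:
a = 76 (a = 9 + 67 = 76)
P(W) = 2 + W
n(w, m) = 1/76
u = -1/76 (u = -1*1/76 = -1/76 ≈ -0.013158)
1/(1/(P(72) - 8943) + u) = 1/(1/((2 + 72) - 8943) - 1/76) = 1/(1/(74 - 8943) - 1/76) = 1/(1/(-8869) - 1/76) = 1/(-1/8869 - 1/76) = 1/(-8945/674044) = -674044/8945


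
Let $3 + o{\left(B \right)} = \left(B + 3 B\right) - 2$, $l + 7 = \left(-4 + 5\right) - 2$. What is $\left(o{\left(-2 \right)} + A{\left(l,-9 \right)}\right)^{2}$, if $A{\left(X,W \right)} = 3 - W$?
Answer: $1$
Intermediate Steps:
$l = -8$ ($l = -7 + \left(\left(-4 + 5\right) - 2\right) = -7 + \left(1 - 2\right) = -7 - 1 = -8$)
$o{\left(B \right)} = -5 + 4 B$ ($o{\left(B \right)} = -3 + \left(\left(B + 3 B\right) - 2\right) = -3 + \left(4 B - 2\right) = -3 + \left(-2 + 4 B\right) = -5 + 4 B$)
$\left(o{\left(-2 \right)} + A{\left(l,-9 \right)}\right)^{2} = \left(\left(-5 + 4 \left(-2\right)\right) + \left(3 - -9\right)\right)^{2} = \left(\left(-5 - 8\right) + \left(3 + 9\right)\right)^{2} = \left(-13 + 12\right)^{2} = \left(-1\right)^{2} = 1$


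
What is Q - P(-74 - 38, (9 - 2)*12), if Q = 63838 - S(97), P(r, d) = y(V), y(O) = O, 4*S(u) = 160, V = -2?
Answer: 63800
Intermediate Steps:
S(u) = 40 (S(u) = (1/4)*160 = 40)
P(r, d) = -2
Q = 63798 (Q = 63838 - 1*40 = 63838 - 40 = 63798)
Q - P(-74 - 38, (9 - 2)*12) = 63798 - 1*(-2) = 63798 + 2 = 63800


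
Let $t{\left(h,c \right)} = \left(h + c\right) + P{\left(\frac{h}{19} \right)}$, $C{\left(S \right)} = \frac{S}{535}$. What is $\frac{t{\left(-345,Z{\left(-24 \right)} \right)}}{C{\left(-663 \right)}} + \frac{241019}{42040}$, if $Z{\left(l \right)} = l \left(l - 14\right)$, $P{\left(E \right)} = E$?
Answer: $- \frac{77168067619}{176525960} \approx -437.15$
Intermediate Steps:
$C{\left(S \right)} = \frac{S}{535}$ ($C{\left(S \right)} = S \frac{1}{535} = \frac{S}{535}$)
$Z{\left(l \right)} = l \left(-14 + l\right)$
$t{\left(h,c \right)} = c + \frac{20 h}{19}$ ($t{\left(h,c \right)} = \left(h + c\right) + \frac{h}{19} = \left(c + h\right) + h \frac{1}{19} = \left(c + h\right) + \frac{h}{19} = c + \frac{20 h}{19}$)
$\frac{t{\left(-345,Z{\left(-24 \right)} \right)}}{C{\left(-663 \right)}} + \frac{241019}{42040} = \frac{- 24 \left(-14 - 24\right) + \frac{20}{19} \left(-345\right)}{\frac{1}{535} \left(-663\right)} + \frac{241019}{42040} = \frac{\left(-24\right) \left(-38\right) - \frac{6900}{19}}{- \frac{663}{535}} + 241019 \cdot \frac{1}{42040} = \left(912 - \frac{6900}{19}\right) \left(- \frac{535}{663}\right) + \frac{241019}{42040} = \frac{10428}{19} \left(- \frac{535}{663}\right) + \frac{241019}{42040} = - \frac{1859660}{4199} + \frac{241019}{42040} = - \frac{77168067619}{176525960}$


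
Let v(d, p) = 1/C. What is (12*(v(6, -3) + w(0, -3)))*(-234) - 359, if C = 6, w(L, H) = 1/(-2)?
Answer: 577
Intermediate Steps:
w(L, H) = -1/2
v(d, p) = 1/6
(12*(v(6, -3) + w(0, -3)))*(-234) - 359 = (12*(1/6 - 1/2))*(-234) - 359 = (12*(-1/3))*(-234) - 359 = -4*(-234) - 359 = 936 - 359 = 577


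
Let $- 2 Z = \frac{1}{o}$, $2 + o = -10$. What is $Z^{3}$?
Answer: $\frac{1}{13824} \approx 7.2338 \cdot 10^{-5}$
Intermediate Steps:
$o = -12$ ($o = -2 - 10 = -12$)
$Z = \frac{1}{24}$ ($Z = - \frac{1}{2 \left(-12\right)} = \left(- \frac{1}{2}\right) \left(- \frac{1}{12}\right) = \frac{1}{24} \approx 0.041667$)
$Z^{3} = \left(\frac{1}{24}\right)^{3} = \frac{1}{13824}$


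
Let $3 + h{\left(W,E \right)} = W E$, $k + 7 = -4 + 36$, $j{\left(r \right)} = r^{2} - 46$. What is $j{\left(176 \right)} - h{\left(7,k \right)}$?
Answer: $30758$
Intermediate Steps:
$j{\left(r \right)} = -46 + r^{2}$
$k = 25$ ($k = -7 + \left(-4 + 36\right) = -7 + 32 = 25$)
$h{\left(W,E \right)} = -3 + E W$ ($h{\left(W,E \right)} = -3 + W E = -3 + E W$)
$j{\left(176 \right)} - h{\left(7,k \right)} = \left(-46 + 176^{2}\right) - \left(-3 + 25 \cdot 7\right) = \left(-46 + 30976\right) - \left(-3 + 175\right) = 30930 - 172 = 30758$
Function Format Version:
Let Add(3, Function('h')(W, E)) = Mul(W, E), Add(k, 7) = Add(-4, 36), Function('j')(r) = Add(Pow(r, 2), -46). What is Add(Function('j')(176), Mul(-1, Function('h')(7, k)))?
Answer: 30758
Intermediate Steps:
Function('j')(r) = Add(-46, Pow(r, 2))
k = 25 (k = Add(-7, Add(-4, 36)) = Add(-7, 32) = 25)
Function('h')(W, E) = Add(-3, Mul(E, W)) (Function('h')(W, E) = Add(-3, Mul(W, E)) = Add(-3, Mul(E, W)))
Add(Function('j')(176), Mul(-1, Function('h')(7, k))) = Add(Add(-46, Pow(176, 2)), Mul(-1, Add(-3, Mul(25, 7)))) = Add(Add(-46, 30976), Mul(-1, Add(-3, 175))) = Add(30930, Mul(-1, 172)) = Add(30930, -172) = 30758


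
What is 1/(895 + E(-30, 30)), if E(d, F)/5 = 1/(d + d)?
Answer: 12/10739 ≈ 0.0011174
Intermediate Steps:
E(d, F) = 5/(2*d) (E(d, F) = 5/(d + d) = 5/((2*d)) = 5*(1/(2*d)) = 5/(2*d))
1/(895 + E(-30, 30)) = 1/(895 + (5/2)/(-30)) = 1/(895 + (5/2)*(-1/30)) = 1/(895 - 1/12) = 1/(10739/12) = 12/10739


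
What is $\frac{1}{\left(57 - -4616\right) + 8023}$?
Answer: $\frac{1}{12696} \approx 7.8765 \cdot 10^{-5}$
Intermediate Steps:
$\frac{1}{\left(57 - -4616\right) + 8023} = \frac{1}{\left(57 + 4616\right) + 8023} = \frac{1}{4673 + 8023} = \frac{1}{12696}$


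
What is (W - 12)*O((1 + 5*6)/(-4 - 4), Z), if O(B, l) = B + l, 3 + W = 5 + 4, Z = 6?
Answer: -51/4 ≈ -12.750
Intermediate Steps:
W = 6 (W = -3 + (5 + 4) = -3 + 9 = 6)
(W - 12)*O((1 + 5*6)/(-4 - 4), Z) = (6 - 12)*((1 + 5*6)/(-4 - 4) + 6) = -6*((1 + 30)/(-8) + 6) = -6*(31*(-⅛) + 6) = -6*(-31/8 + 6) = -6*17/8 = -51/4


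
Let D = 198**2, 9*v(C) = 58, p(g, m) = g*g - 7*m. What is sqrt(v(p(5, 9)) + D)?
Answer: sqrt(352894)/3 ≈ 198.02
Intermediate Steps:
p(g, m) = g**2 - 7*m
v(C) = 58/9 (v(C) = (1/9)*58 = 58/9)
D = 39204
sqrt(v(p(5, 9)) + D) = sqrt(58/9 + 39204) = sqrt(352894/9) = sqrt(352894)/3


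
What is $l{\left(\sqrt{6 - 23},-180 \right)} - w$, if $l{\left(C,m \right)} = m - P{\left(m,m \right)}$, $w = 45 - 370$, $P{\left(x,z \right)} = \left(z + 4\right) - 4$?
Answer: $325$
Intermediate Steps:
$P{\left(x,z \right)} = z$ ($P{\left(x,z \right)} = \left(4 + z\right) - 4 = z$)
$w = -325$ ($w = 45 - 370 = -325$)
$l{\left(C,m \right)} = 0$ ($l{\left(C,m \right)} = m - m = 0$)
$l{\left(\sqrt{6 - 23},-180 \right)} - w = 0 - -325 = 0 + 325 = 325$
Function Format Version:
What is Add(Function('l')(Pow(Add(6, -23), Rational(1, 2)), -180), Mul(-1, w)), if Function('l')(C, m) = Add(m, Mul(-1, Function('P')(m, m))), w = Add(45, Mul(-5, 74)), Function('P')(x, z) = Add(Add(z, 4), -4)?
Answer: 325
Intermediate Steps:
Function('P')(x, z) = z (Function('P')(x, z) = Add(Add(4, z), -4) = z)
w = -325 (w = Add(45, -370) = -325)
Function('l')(C, m) = 0 (Function('l')(C, m) = Add(m, Mul(-1, m)) = 0)
Add(Function('l')(Pow(Add(6, -23), Rational(1, 2)), -180), Mul(-1, w)) = Add(0, Mul(-1, -325)) = Add(0, 325) = 325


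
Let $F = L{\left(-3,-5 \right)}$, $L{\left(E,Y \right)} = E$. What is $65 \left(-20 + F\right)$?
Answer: $-1495$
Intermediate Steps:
$F = -3$
$65 \left(-20 + F\right) = 65 \left(-20 - 3\right) = 65 \left(-23\right) = -1495$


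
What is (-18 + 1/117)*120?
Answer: -84200/39 ≈ -2159.0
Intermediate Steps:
(-18 + 1/117)*120 = -2105/117*120 = -84200/39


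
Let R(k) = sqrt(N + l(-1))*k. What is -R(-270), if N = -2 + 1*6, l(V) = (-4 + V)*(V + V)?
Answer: 270*sqrt(14) ≈ 1010.2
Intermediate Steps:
l(V) = 2*V*(-4 + V) (l(V) = (-4 + V)*(2*V) = 2*V*(-4 + V))
N = 4 (N = -2 + 6 = 4)
R(k) = k*sqrt(14) (R(k) = sqrt(4 + 2*(-1)*(-4 - 1))*k = sqrt(4 + 2*(-1)*(-5))*k = sqrt(4 + 10)*k = sqrt(14)*k = k*sqrt(14))
-R(-270) = -(-270)*sqrt(14) = 270*sqrt(14)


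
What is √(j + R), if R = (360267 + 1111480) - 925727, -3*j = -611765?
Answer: 5*√269979/3 ≈ 865.99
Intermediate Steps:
j = 611765/3 (j = -⅓*(-611765) = 611765/3 ≈ 2.0392e+5)
R = 546020 (R = 1471747 - 925727 = 546020)
√(j + R) = √(611765/3 + 546020) = √(2249825/3) = 5*√269979/3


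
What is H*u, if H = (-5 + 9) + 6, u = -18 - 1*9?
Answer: -270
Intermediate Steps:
u = -27 (u = -18 - 9 = -27)
H = 10 (H = 4 + 6 = 10)
H*u = 10*(-27) = -270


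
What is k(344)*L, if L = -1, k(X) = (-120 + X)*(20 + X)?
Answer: -81536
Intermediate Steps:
k(344)*L = (-2400 + 344² - 100*344)*(-1) = (-2400 + 118336 - 34400)*(-1) = 81536*(-1) = -81536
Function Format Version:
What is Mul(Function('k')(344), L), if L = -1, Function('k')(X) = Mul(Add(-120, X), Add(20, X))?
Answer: -81536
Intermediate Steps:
Mul(Function('k')(344), L) = Mul(Add(-2400, Pow(344, 2), Mul(-100, 344)), -1) = Mul(Add(-2400, 118336, -34400), -1) = Mul(81536, -1) = -81536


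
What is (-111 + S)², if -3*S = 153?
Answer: 26244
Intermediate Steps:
S = -51 (S = -⅓*153 = -51)
(-111 + S)² = (-111 - 51)² = (-162)² = 26244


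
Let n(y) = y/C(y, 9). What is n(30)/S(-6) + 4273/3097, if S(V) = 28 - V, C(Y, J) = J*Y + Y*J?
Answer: 2618173/1895364 ≈ 1.3814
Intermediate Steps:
C(Y, J) = 2*J*Y (C(Y, J) = J*Y + J*Y = 2*J*Y)
n(y) = 1/18 (n(y) = y/((2*9*y)) = y/((18*y)) = y*(1/(18*y)) = 1/18)
n(30)/S(-6) + 4273/3097 = 1/(18*(28 - 1*(-6))) + 4273/3097 = 1/(18*(28 + 6)) + 4273*(1/3097) = (1/18)/34 + 4273/3097 = (1/18)*(1/34) + 4273/3097 = 1/612 + 4273/3097 = 2618173/1895364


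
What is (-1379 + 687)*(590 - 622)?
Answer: 22144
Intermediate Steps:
(-1379 + 687)*(590 - 622) = -692*(-32) = 22144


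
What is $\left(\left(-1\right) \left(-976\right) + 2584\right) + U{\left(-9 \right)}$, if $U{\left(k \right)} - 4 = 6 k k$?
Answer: $4050$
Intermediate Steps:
$U{\left(k \right)} = 4 + 6 k^{2}$ ($U{\left(k \right)} = 4 + 6 k k = 4 + 6 k^{2}$)
$\left(\left(-1\right) \left(-976\right) + 2584\right) + U{\left(-9 \right)} = \left(\left(-1\right) \left(-976\right) + 2584\right) + \left(4 + 6 \left(-9\right)^{2}\right) = \left(976 + 2584\right) + \left(4 + 6 \cdot 81\right) = 3560 + \left(4 + 486\right) = 3560 + 490 = 4050$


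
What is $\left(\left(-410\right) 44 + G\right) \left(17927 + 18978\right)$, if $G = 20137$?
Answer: $77389785$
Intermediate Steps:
$\left(\left(-410\right) 44 + G\right) \left(17927 + 18978\right) = \left(\left(-410\right) 44 + 20137\right) \left(17927 + 18978\right) = \left(-18040 + 20137\right) 36905 = 2097 \cdot 36905 = 77389785$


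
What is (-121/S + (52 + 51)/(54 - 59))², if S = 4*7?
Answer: 12173121/19600 ≈ 621.08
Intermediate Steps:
S = 28
(-121/S + (52 + 51)/(54 - 59))² = (-121/28 + (52 + 51)/(54 - 59))² = (-121*1/28 + 103/(-5))² = (-121/28 + 103*(-⅕))² = (-121/28 - 103/5)² = (-3489/140)² = 12173121/19600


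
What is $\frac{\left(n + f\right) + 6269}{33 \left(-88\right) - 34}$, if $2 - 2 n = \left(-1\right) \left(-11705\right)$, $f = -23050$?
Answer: $\frac{45265}{5876} \approx 7.7034$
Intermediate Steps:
$n = - \frac{11703}{2}$ ($n = 1 - \frac{\left(-1\right) \left(-11705\right)}{2} = 1 - \frac{11705}{2} = - \frac{11703}{2} \approx -5851.5$)
$\frac{\left(n + f\right) + 6269}{33 \left(-88\right) - 34} = \frac{\left(- \frac{11703}{2} - 23050\right) + 6269}{33 \left(-88\right) - 34} = \frac{- \frac{57803}{2} + 6269}{-2904 - 34} = - \frac{45265}{2 \left(-2938\right)} = \left(- \frac{45265}{2}\right) \left(- \frac{1}{2938}\right) = \frac{45265}{5876}$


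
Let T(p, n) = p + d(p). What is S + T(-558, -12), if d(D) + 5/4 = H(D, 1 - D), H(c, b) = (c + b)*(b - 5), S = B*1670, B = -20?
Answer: -133621/4 ≈ -33405.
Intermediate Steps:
S = -33400 (S = -20*1670 = -33400)
H(c, b) = (-5 + b)*(b + c) (H(c, b) = (b + c)*(-5 + b) = (-5 + b)*(b + c))
d(D) = -25/4 + (1 - D)² + D*(1 - D) (d(D) = -5/4 + ((1 - D)² - 5*(1 - D) - 5*D + (1 - D)*D) = -5/4 + ((1 - D)² + (-5 + 5*D) - 5*D + D*(1 - D)) = -5/4 + (-5 + (1 - D)² + D*(1 - D)) = -25/4 + (1 - D)² + D*(1 - D))
T(p, n) = -21/4 (T(p, n) = p + (-21/4 - p) = -21/4)
S + T(-558, -12) = -33400 - 21/4 = -133621/4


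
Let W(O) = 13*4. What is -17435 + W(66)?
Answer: -17383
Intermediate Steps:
W(O) = 52
-17435 + W(66) = -17435 + 52 = -17383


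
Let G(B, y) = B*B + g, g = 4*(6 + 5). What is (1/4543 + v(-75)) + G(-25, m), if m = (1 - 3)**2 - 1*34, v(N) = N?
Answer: 2698543/4543 ≈ 594.00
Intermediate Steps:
g = 44 (g = 4*11 = 44)
m = -30 (m = (-2)**2 - 34 = 4 - 34 = -30)
G(B, y) = 44 + B**2 (G(B, y) = B*B + 44 = B**2 + 44 = 44 + B**2)
(1/4543 + v(-75)) + G(-25, m) = (1/4543 - 75) + (44 + (-25)**2) = (1/4543 - 75) + (44 + 625) = -340724/4543 + 669 = 2698543/4543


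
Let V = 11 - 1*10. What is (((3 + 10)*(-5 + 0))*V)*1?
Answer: -65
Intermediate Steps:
V = 1 (V = 11 - 10 = 1)
(((3 + 10)*(-5 + 0))*V)*1 = (((3 + 10)*(-5 + 0))*1)*1 = ((13*(-5))*1)*1 = -65*1*1 = -65*1 = -65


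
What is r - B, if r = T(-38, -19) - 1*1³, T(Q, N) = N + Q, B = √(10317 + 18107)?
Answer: -58 - 2*√7106 ≈ -226.59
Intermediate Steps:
B = 2*√7106 (B = √28424 = 2*√7106 ≈ 168.59)
r = -58 (r = (-19 - 38) - 1*1³ = -57 - 1*1 = -57 - 1 = -58)
r - B = -58 - 2*√7106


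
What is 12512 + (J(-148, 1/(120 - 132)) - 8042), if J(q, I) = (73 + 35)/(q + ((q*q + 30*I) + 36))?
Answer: 194798346/43579 ≈ 4470.0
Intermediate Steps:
J(q, I) = 108/(36 + q + q**2 + 30*I) (J(q, I) = 108/(q + ((q**2 + 30*I) + 36)) = 108/(q + (36 + q**2 + 30*I)) = 108/(36 + q + q**2 + 30*I))
12512 + (J(-148, 1/(120 - 132)) - 8042) = 12512 + (108/(36 - 148 + (-148)**2 + 30/(120 - 132)) - 8042) = 12512 + (108/(36 - 148 + 21904 + 30/(-12)) - 8042) = 12512 + (108/(36 - 148 + 21904 + 30*(-1/12)) - 8042) = 12512 + (108/(36 - 148 + 21904 - 5/2) - 8042) = 12512 + (108/(43579/2) - 8042) = 12512 + (108*(2/43579) - 8042) = 12512 + (216/43579 - 8042) = 12512 - 350462102/43579 = 194798346/43579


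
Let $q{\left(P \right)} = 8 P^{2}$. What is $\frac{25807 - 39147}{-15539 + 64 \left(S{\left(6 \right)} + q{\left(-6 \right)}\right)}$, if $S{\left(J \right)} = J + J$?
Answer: $- \frac{13340}{3661} \approx -3.6438$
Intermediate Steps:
$S{\left(J \right)} = 2 J$
$\frac{25807 - 39147}{-15539 + 64 \left(S{\left(6 \right)} + q{\left(-6 \right)}\right)} = \frac{25807 - 39147}{-15539 + 64 \left(2 \cdot 6 + 8 \left(-6\right)^{2}\right)} = - \frac{13340}{-15539 + 64 \left(12 + 8 \cdot 36\right)} = - \frac{13340}{-15539 + 64 \left(12 + 288\right)} = - \frac{13340}{-15539 + 64 \cdot 300} = - \frac{13340}{-15539 + 19200} = - \frac{13340}{3661}$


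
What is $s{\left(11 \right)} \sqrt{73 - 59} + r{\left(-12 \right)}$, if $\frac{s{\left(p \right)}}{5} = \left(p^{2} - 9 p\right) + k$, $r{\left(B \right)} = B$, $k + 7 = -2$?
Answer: $-12 + 65 \sqrt{14} \approx 231.21$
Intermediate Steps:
$k = -9$ ($k = -7 - 2 = -9$)
$s{\left(p \right)} = -45 - 45 p + 5 p^{2}$ ($s{\left(p \right)} = 5 \left(\left(p^{2} - 9 p\right) - 9\right) = 5 \left(-9 + p^{2} - 9 p\right) = -45 - 45 p + 5 p^{2}$)
$s{\left(11 \right)} \sqrt{73 - 59} + r{\left(-12 \right)} = \left(-45 - 495 + 5 \cdot 11^{2}\right) \sqrt{73 - 59} - 12 = \left(-45 - 495 + 5 \cdot 121\right) \sqrt{14} - 12 = \left(-45 - 495 + 605\right) \sqrt{14} - 12 = 65 \sqrt{14} - 12 = -12 + 65 \sqrt{14}$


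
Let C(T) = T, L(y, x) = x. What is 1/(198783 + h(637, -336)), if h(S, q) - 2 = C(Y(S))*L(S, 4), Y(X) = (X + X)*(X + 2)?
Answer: 1/3455129 ≈ 2.8942e-7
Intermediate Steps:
Y(X) = 2*X*(2 + X) (Y(X) = (2*X)*(2 + X) = 2*X*(2 + X))
h(S, q) = 2 + 8*S*(2 + S) (h(S, q) = 2 + (2*S*(2 + S))*4 = 2 + 8*S*(2 + S))
1/(198783 + h(637, -336)) = 1/(198783 + (2 + 8*637*(2 + 637))) = 1/(198783 + (2 + 8*637*639)) = 1/(198783 + (2 + 3256344)) = 1/(198783 + 3256346) = 1/3455129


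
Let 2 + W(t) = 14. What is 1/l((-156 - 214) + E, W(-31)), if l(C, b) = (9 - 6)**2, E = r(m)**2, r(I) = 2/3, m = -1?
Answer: 1/9 ≈ 0.11111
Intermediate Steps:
W(t) = 12 (W(t) = -2 + 14 = 12)
r(I) = 2/3 (r(I) = 2*(1/3) = 2/3)
E = 4/9 (E = (2/3)**2 = 4/9 ≈ 0.44444)
l(C, b) = 9 (l(C, b) = 3**2 = 9)
1/l((-156 - 214) + E, W(-31)) = 1/9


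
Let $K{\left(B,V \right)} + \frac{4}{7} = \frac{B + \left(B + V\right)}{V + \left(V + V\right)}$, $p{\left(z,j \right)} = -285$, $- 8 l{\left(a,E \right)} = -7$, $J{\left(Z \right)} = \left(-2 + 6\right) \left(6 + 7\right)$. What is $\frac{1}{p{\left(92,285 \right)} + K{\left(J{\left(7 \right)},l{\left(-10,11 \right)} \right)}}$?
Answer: $- \frac{21}{5158} \approx -0.0040713$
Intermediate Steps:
$J{\left(Z \right)} = 52$ ($J{\left(Z \right)} = 4 \cdot 13 = 52$)
$l{\left(a,E \right)} = \frac{7}{8}$ ($l{\left(a,E \right)} = \left(- \frac{1}{8}\right) \left(-7\right) = \frac{7}{8}$)
$K{\left(B,V \right)} = - \frac{4}{7} + \frac{V + 2 B}{3 V}$ ($K{\left(B,V \right)} = - \frac{4}{7} + \frac{B + \left(B + V\right)}{V + \left(V + V\right)} = - \frac{4}{7} + \frac{V + 2 B}{V + 2 V} = - \frac{4}{7} + \frac{V + 2 B}{3 V}$)
$\frac{1}{p{\left(92,285 \right)} + K{\left(J{\left(7 \right)},l{\left(-10,11 \right)} \right)}} = \frac{1}{-285 + \frac{\left(-5\right) \frac{7}{8} + 14 \cdot 52}{21 \cdot \frac{7}{8}}} = \frac{1}{-285 + \frac{1}{21} \cdot \frac{8}{7} \left(- \frac{35}{8} + 728\right)} = \frac{1}{-285 + \frac{1}{21} \cdot \frac{8}{7} \cdot \frac{5789}{8}} = \frac{1}{-285 + \frac{827}{21}} = \frac{1}{- \frac{5158}{21}} = - \frac{21}{5158}$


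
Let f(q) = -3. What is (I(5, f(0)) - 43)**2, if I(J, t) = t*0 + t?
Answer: 2116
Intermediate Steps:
I(J, t) = t (I(J, t) = 0 + t = t)
(I(5, f(0)) - 43)**2 = (-3 - 43)**2 = (-46)**2 = 2116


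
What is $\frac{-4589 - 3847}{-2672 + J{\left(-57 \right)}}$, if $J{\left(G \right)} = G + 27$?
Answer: $\frac{4218}{1351} \approx 3.1221$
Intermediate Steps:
$J{\left(G \right)} = 27 + G$
$\frac{-4589 - 3847}{-2672 + J{\left(-57 \right)}} = \frac{-4589 - 3847}{-2672 + \left(27 - 57\right)} = - \frac{8436}{-2672 - 30} = - \frac{8436}{-2702} = \left(-8436\right) \left(- \frac{1}{2702}\right) = \frac{4218}{1351}$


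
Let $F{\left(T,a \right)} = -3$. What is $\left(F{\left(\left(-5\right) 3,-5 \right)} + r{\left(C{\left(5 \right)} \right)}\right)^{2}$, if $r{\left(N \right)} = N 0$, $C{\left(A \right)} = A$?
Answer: $9$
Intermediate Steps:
$r{\left(N \right)} = 0$
$\left(F{\left(\left(-5\right) 3,-5 \right)} + r{\left(C{\left(5 \right)} \right)}\right)^{2} = \left(-3 + 0\right)^{2} = \left(-3\right)^{2} = 9$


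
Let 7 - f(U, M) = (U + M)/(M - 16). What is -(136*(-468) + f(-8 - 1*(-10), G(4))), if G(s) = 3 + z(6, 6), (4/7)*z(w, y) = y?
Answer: 318174/5 ≈ 63635.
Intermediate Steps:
z(w, y) = 7*y/4
G(s) = 27/2 (G(s) = 3 + (7/4)*6 = 3 + 21/2 = 27/2)
f(U, M) = 7 - (M + U)/(-16 + M) (f(U, M) = 7 - (U + M)/(M - 16) = 7 - (M + U)/(-16 + M))
-(136*(-468) + f(-8 - 1*(-10), G(4))) = -(136*(-468) + (-112 - (-8 - 1*(-10)) + 6*(27/2))/(-16 + 27/2)) = -(-63648 + (-112 - (-8 + 10) + 81)/(-5/2)) = -(-63648 - 2*(-112 - 1*2 + 81)/5) = -(-63648 - 2*(-112 - 2 + 81)/5) = -(-63648 - ⅖*(-33)) = -(-63648 + 66/5) = -1*(-318174/5) = 318174/5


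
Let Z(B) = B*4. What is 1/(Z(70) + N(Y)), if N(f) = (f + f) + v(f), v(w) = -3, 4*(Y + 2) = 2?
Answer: 1/274 ≈ 0.0036496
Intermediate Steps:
Y = -3/2 (Y = -2 + (1/4)*2 = -2 + 1/2 = -3/2 ≈ -1.5000)
Z(B) = 4*B
N(f) = -3 + 2*f (N(f) = (f + f) - 3 = 2*f - 3 = -3 + 2*f)
1/(Z(70) + N(Y)) = 1/(4*70 + (-3 + 2*(-3/2))) = 1/(280 + (-3 - 3)) = 1/(280 - 6) = 1/274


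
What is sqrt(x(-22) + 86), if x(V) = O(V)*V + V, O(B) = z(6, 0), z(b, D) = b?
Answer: 2*I*sqrt(17) ≈ 8.2462*I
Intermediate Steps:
O(B) = 6
x(V) = 7*V (x(V) = 6*V + V = 7*V)
sqrt(x(-22) + 86) = sqrt(7*(-22) + 86) = sqrt(-154 + 86) = sqrt(-68) = 2*I*sqrt(17)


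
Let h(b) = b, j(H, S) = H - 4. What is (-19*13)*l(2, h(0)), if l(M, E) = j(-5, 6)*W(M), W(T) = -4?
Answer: -8892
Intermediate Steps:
j(H, S) = -4 + H
l(M, E) = 36 (l(M, E) = (-4 - 5)*(-4) = -9*(-4) = 36)
(-19*13)*l(2, h(0)) = -19*13*36 = -247*36 = -8892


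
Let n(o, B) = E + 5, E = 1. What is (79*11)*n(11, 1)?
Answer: 5214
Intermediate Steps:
n(o, B) = 6 (n(o, B) = 1 + 5 = 6)
(79*11)*n(11, 1) = (79*11)*6 = 869*6 = 5214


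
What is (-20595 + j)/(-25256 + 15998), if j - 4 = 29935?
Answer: -4672/4629 ≈ -1.0093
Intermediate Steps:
j = 29939 (j = 4 + 29935 = 29939)
(-20595 + j)/(-25256 + 15998) = (-20595 + 29939)/(-25256 + 15998) = 9344/(-9258) = 9344*(-1/9258) = -4672/4629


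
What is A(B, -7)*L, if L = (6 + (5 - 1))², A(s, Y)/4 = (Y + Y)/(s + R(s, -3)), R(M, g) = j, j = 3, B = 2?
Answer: -1120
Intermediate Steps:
R(M, g) = 3
A(s, Y) = 8*Y/(3 + s) (A(s, Y) = 4*((Y + Y)/(s + 3)) = 4*((2*Y)/(3 + s)) = 4*(2*Y/(3 + s)) = 8*Y/(3 + s))
L = 100 (L = (6 + 4)² = 10² = 100)
A(B, -7)*L = (8*(-7)/(3 + 2))*100 = (8*(-7)/5)*100 = (8*(-7)*(⅕))*100 = -56/5*100 = -1120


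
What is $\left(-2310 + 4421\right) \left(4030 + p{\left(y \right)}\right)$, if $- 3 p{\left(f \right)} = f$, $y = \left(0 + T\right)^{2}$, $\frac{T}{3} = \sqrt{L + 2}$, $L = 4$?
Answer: $8469332$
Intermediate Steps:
$T = 3 \sqrt{6}$ ($T = 3 \sqrt{4 + 2} = 3 \sqrt{6} \approx 7.3485$)
$y = 54$ ($y = \left(0 + 3 \sqrt{6}\right)^{2} = \left(3 \sqrt{6}\right)^{2} = 54$)
$p{\left(f \right)} = - \frac{f}{3}$
$\left(-2310 + 4421\right) \left(4030 + p{\left(y \right)}\right) = \left(-2310 + 4421\right) \left(4030 - 18\right) = 2111 \left(4030 - 18\right) = 2111 \cdot 4012 = 8469332$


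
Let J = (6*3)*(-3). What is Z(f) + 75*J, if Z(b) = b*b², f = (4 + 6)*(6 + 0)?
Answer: 211950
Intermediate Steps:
J = -54 (J = 18*(-3) = -54)
f = 60 (f = 10*6 = 60)
Z(b) = b³
Z(f) + 75*J = 60³ + 75*(-54) = 216000 - 4050 = 211950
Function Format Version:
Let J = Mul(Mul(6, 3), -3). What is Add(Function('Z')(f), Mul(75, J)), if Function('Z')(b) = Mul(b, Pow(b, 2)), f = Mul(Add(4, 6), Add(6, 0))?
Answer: 211950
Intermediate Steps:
J = -54 (J = Mul(18, -3) = -54)
f = 60 (f = Mul(10, 6) = 60)
Function('Z')(b) = Pow(b, 3)
Add(Function('Z')(f), Mul(75, J)) = Add(Pow(60, 3), Mul(75, -54)) = Add(216000, -4050) = 211950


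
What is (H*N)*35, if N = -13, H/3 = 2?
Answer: -2730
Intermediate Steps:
H = 6 (H = 3*2 = 6)
(H*N)*35 = (6*(-13))*35 = -78*35 = -2730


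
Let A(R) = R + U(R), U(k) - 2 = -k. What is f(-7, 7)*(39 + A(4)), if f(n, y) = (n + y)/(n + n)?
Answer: 0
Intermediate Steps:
U(k) = 2 - k
f(n, y) = (n + y)/(2*n) (f(n, y) = (n + y)/((2*n)) = (n + y)*(1/(2*n)) = (n + y)/(2*n))
A(R) = 2 (A(R) = R + (2 - R) = 2)
f(-7, 7)*(39 + A(4)) = ((½)*(-7 + 7)/(-7))*(39 + 2) = ((½)*(-⅐)*0)*41 = 0*41 = 0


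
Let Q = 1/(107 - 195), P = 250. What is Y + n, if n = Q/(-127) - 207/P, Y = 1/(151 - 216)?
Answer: -15315083/18161000 ≈ -0.84330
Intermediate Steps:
Q = -1/88 (Q = 1/(-88) = -1/88 ≈ -0.011364)
Y = -1/65 (Y = 1/(-65) = -1/65 ≈ -0.015385)
n = -1156591/1397000 (n = -1/88/(-127) - 207/250 = -1/88*(-1/127) - 207*1/250 = 1/11176 - 207/250 = -1156591/1397000 ≈ -0.82791)
Y + n = -1/65 - 1156591/1397000 = -15315083/18161000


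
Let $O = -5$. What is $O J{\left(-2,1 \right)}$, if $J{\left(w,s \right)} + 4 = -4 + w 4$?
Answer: $80$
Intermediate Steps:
$J{\left(w,s \right)} = -8 + 4 w$ ($J{\left(w,s \right)} = -4 + \left(-4 + w 4\right) = -4 + \left(-4 + 4 w\right) = -8 + 4 w$)
$O J{\left(-2,1 \right)} = - 5 \left(-8 + 4 \left(-2\right)\right) = - 5 \left(-8 - 8\right) = \left(-5\right) \left(-16\right) = 80$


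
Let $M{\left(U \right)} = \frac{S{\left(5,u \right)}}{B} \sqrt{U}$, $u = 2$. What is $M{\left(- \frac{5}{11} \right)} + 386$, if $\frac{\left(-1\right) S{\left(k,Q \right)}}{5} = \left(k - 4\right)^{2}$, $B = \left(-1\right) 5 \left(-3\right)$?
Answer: $386 - \frac{i \sqrt{55}}{33} \approx 386.0 - 0.22473 i$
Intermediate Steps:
$B = 15$ ($B = \left(-5\right) \left(-3\right) = 15$)
$S{\left(k,Q \right)} = - 5 \left(-4 + k\right)^{2}$ ($S{\left(k,Q \right)} = - 5 \left(k - 4\right)^{2} = - 5 \left(-4 + k\right)^{2}$)
$M{\left(U \right)} = - \frac{\sqrt{U}}{3}$ ($M{\left(U \right)} = \frac{\left(-5\right) \left(-4 + 5\right)^{2}}{15} \sqrt{U} = - 5 \cdot 1^{2} \cdot \frac{1}{15} \sqrt{U} = \left(-5\right) 1 \cdot \frac{1}{15} \sqrt{U} = \left(-5\right) \frac{1}{15} \sqrt{U} = - \frac{\sqrt{U}}{3}$)
$M{\left(- \frac{5}{11} \right)} + 386 = - \frac{\sqrt{- \frac{5}{11}}}{3} + 386 = - \frac{\frac{1}{11} i \sqrt{55}}{3} + 386 = - \frac{i \sqrt{55}}{33} + 386 = 386 - \frac{i \sqrt{55}}{33}$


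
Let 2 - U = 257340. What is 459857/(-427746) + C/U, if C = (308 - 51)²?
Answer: -36647719055/27518825037 ≈ -1.3317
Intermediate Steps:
C = 66049 (C = 257² = 66049)
U = -257338 (U = 2 - 1*257340 = 2 - 257340 = -257338)
459857/(-427746) + C/U = 459857/(-427746) + 66049/(-257338) = 459857*(-1/427746) + 66049*(-1/257338) = -459857/427746 - 66049/257338 = -36647719055/27518825037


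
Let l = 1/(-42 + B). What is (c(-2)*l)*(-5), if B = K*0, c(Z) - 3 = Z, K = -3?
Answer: 5/42 ≈ 0.11905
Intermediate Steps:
c(Z) = 3 + Z
B = 0 (B = -3*0 = 0)
l = -1/42 (l = 1/(-42 + 0) = 1/(-42) = -1/42 ≈ -0.023810)
(c(-2)*l)*(-5) = ((3 - 2)*(-1/42))*(-5) = (1*(-1/42))*(-5) = -1/42*(-5) = 5/42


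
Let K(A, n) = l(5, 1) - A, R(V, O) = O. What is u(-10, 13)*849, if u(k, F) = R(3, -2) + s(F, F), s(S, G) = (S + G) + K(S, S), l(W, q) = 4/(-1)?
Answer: 5943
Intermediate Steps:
l(W, q) = -4 (l(W, q) = 4*(-1) = -4)
K(A, n) = -4 - A
s(S, G) = -4 + G (s(S, G) = (S + G) + (-4 - S) = (G + S) + (-4 - S) = -4 + G)
u(k, F) = -6 + F (u(k, F) = -2 + (-4 + F) = -6 + F)
u(-10, 13)*849 = (-6 + 13)*849 = 7*849 = 5943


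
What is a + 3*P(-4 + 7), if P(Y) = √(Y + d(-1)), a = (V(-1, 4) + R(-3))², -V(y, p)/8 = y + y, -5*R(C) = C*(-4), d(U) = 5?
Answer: 4624/25 + 6*√2 ≈ 193.45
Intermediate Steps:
R(C) = 4*C/5 (R(C) = -C*(-4)/5 = -(-4)*C/5 = 4*C/5)
V(y, p) = -16*y (V(y, p) = -8*(y + y) = -16*y)
a = 4624/25 (a = (-16*(-1) + (⅘)*(-3))² = (16 - 12/5)² = (68/5)² = 4624/25 ≈ 184.96)
P(Y) = √(5 + Y) (P(Y) = √(Y + 5) = √(5 + Y))
a + 3*P(-4 + 7) = 4624/25 + 3*√(5 + (-4 + 7)) = 4624/25 + 3*√(5 + 3) = 4624/25 + 3*√8 = 4624/25 + 3*(2*√2) = 4624/25 + 6*√2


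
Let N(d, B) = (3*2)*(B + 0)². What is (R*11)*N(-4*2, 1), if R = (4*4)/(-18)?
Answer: -176/3 ≈ -58.667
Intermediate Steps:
N(d, B) = 6*B²
R = -8/9 (R = 16*(-1/18) = -8/9 ≈ -0.88889)
(R*11)*N(-4*2, 1) = (-8/9*11)*(6*1²) = -176/3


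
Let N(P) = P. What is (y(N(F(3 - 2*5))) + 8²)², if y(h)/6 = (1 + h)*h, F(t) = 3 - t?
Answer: 524176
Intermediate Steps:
y(h) = 6*h*(1 + h) (y(h) = 6*((1 + h)*h) = 6*(h*(1 + h)) = 6*h*(1 + h))
(y(N(F(3 - 2*5))) + 8²)² = (6*(3 - (3 - 2*5))*(1 + (3 - (3 - 2*5))) + 8²)² = (6*(3 - (3 - 10))*(1 + (3 - (3 - 10))) + 64)² = (6*(3 - 1*(-7))*(1 + (3 - 1*(-7))) + 64)² = (6*(3 + 7)*(1 + (3 + 7)) + 64)² = (6*10*(1 + 10) + 64)² = (6*10*11 + 64)² = (660 + 64)² = 724² = 524176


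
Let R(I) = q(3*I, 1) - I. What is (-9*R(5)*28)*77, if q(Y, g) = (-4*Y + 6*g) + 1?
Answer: 1125432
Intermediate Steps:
q(Y, g) = 1 - 4*Y + 6*g
R(I) = 7 - 13*I (R(I) = (1 - 12*I + 6*1) - I = (1 - 12*I + 6) - I = (7 - 12*I) - I = 7 - 13*I)
(-9*R(5)*28)*77 = (-9*(7 - 13*5)*28)*77 = (-9*(7 - 65)*28)*77 = (-9*(-58)*28)*77 = (522*28)*77 = 14616*77 = 1125432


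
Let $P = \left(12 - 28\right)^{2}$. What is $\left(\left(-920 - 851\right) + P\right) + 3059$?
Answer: $1544$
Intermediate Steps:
$P = 256$ ($P = \left(-16\right)^{2} = 256$)
$\left(\left(-920 - 851\right) + P\right) + 3059 = \left(\left(-920 - 851\right) + 256\right) + 3059 = \left(-1771 + 256\right) + 3059 = -1515 + 3059 = 1544$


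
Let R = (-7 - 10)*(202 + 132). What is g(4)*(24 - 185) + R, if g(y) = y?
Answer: -6322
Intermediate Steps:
R = -5678 (R = -17*334 = -5678)
g(4)*(24 - 185) + R = 4*(24 - 185) - 5678 = 4*(-161) - 5678 = -644 - 5678 = -6322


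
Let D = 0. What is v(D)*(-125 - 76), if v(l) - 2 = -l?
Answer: -402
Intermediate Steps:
v(l) = 2 - l
v(D)*(-125 - 76) = (2 - 1*0)*(-125 - 76) = (2 + 0)*(-201) = 2*(-201) = -402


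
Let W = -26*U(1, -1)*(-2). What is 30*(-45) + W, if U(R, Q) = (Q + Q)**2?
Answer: -1142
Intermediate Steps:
U(R, Q) = 4*Q**2 (U(R, Q) = (2*Q)**2 = 4*Q**2)
W = 208 (W = -104*(-1)**2*(-2) = -104*(-2) = 208)
30*(-45) + W = 30*(-45) + 208 = -1350 + 208 = -1142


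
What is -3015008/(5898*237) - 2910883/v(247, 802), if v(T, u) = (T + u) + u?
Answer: -679081453361/431229321 ≈ -1574.8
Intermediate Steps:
v(T, u) = T + 2*u
-3015008/(5898*237) - 2910883/v(247, 802) = -3015008/(5898*237) - 2910883/(247 + 2*802) = -3015008/1397826 - 2910883/(247 + 1604) = -3015008*1/1397826 - 2910883/1851 = -1507504/698913 - 2910883*1/1851 = -1507504/698913 - 2910883/1851 = -679081453361/431229321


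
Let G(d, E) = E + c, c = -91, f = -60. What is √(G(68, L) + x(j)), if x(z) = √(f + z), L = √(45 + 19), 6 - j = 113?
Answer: √(-83 + I*√167) ≈ 0.70711 + 9.1378*I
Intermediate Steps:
j = -107 (j = 6 - 1*113 = 6 - 113 = -107)
L = 8 (L = √64 = 8)
x(z) = √(-60 + z)
G(d, E) = -91 + E (G(d, E) = E - 91 = -91 + E)
√(G(68, L) + x(j)) = √((-91 + 8) + √(-60 - 107)) = √(-83 + √(-167)) = √(-83 + I*√167)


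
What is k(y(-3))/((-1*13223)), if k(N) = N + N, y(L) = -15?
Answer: 30/13223 ≈ 0.0022688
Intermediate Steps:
k(N) = 2*N
k(y(-3))/((-1*13223)) = (2*(-15))/((-1*13223)) = -30/(-13223) = -30*(-1/13223) = 30/13223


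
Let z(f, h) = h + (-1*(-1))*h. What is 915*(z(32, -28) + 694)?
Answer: 583770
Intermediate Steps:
z(f, h) = 2*h (z(f, h) = h + 1*h = h + h = 2*h)
915*(z(32, -28) + 694) = 915*(2*(-28) + 694) = 915*(-56 + 694) = 915*638 = 583770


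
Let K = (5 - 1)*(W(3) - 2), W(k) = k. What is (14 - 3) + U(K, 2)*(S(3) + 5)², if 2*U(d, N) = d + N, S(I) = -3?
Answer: 23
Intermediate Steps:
K = 4 (K = (5 - 1)*(3 - 2) = 4*1 = 4)
U(d, N) = N/2 + d/2 (U(d, N) = (d + N)/2 = (N + d)/2 = N/2 + d/2)
(14 - 3) + U(K, 2)*(S(3) + 5)² = (14 - 3) + ((½)*2 + (½)*4)*(-3 + 5)² = 11 + (1 + 2)*2² = 11 + 3*4 = 11 + 12 = 23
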